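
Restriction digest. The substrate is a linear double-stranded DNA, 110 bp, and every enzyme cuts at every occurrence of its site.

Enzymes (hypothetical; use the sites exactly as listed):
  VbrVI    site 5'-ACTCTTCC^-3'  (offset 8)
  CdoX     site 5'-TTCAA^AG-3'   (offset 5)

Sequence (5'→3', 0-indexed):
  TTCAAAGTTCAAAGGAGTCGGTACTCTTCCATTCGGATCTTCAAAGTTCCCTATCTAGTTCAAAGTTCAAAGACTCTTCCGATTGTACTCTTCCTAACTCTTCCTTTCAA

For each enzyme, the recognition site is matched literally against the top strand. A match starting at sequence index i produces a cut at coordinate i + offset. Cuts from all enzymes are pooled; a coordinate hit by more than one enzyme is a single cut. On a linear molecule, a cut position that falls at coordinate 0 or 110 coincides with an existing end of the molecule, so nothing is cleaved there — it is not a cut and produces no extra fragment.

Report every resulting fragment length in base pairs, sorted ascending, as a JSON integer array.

Per-enzyme occurrences:
  VbrVI (ACTCTTCC, off=8): starts [22, 72, 86, 96] → cuts [30, 80, 94, 104]
  CdoX (TTCAAAG, off=5): starts [0, 7, 39, 58, 65] → cuts [5, 12, 44, 63, 70]

All cut coordinates (distinct, sorted): [5, 12, 30, 44, 63, 70, 80, 94, 104]

Fragment lengths:
  [0,5): 5 bp
  [5,12): 7 bp
  [12,30): 18 bp
  [30,44): 14 bp
  [44,63): 19 bp
  [63,70): 7 bp
  [70,80): 10 bp
  [80,94): 14 bp
  [94,104): 10 bp
  [104,110): 6 bp

[5,6,7,7,10,10,14,14,18,19]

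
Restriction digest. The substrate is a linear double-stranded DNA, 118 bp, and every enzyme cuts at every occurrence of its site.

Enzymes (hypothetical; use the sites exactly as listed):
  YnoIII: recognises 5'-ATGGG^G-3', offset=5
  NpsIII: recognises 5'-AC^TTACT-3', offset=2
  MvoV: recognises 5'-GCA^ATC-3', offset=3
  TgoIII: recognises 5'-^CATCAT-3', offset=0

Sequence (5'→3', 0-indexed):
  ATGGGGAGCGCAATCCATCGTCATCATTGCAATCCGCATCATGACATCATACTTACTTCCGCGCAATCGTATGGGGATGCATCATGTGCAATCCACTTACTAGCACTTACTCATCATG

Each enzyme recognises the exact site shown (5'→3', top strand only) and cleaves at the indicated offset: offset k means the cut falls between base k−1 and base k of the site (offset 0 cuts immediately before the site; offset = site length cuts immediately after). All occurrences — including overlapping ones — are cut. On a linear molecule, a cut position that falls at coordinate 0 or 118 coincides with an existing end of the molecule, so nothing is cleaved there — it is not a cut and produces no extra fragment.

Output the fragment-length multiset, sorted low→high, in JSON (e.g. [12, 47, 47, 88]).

Scan for sites:
  YnoIII ATGGGG/5: at [0, 70] ⇒ [5, 75]
  NpsIII ACTTACT/2: at [50, 94, 104] ⇒ [52, 96, 106]
  MvoV GCAATC/3: at [9, 28, 62, 87] ⇒ [12, 31, 65, 90]
  TgoIII CATCAT/0: at [21, 36, 44, 79, 111] ⇒ [21, 36, 44, 79, 111]

Pooled cuts: [5, 12, 21, 31, 36, 44, 52, 65, 75, 79, 90, 96, 106, 111]

Fragment lengths:
  [0,5): 5 bp
  [5,12): 7 bp
  [12,21): 9 bp
  [21,31): 10 bp
  [31,36): 5 bp
  [36,44): 8 bp
  [44,52): 8 bp
  [52,65): 13 bp
  [65,75): 10 bp
  [75,79): 4 bp
  [79,90): 11 bp
  [90,96): 6 bp
  [96,106): 10 bp
  [106,111): 5 bp
  [111,118): 7 bp

[4,5,5,5,6,7,7,8,8,9,10,10,10,11,13]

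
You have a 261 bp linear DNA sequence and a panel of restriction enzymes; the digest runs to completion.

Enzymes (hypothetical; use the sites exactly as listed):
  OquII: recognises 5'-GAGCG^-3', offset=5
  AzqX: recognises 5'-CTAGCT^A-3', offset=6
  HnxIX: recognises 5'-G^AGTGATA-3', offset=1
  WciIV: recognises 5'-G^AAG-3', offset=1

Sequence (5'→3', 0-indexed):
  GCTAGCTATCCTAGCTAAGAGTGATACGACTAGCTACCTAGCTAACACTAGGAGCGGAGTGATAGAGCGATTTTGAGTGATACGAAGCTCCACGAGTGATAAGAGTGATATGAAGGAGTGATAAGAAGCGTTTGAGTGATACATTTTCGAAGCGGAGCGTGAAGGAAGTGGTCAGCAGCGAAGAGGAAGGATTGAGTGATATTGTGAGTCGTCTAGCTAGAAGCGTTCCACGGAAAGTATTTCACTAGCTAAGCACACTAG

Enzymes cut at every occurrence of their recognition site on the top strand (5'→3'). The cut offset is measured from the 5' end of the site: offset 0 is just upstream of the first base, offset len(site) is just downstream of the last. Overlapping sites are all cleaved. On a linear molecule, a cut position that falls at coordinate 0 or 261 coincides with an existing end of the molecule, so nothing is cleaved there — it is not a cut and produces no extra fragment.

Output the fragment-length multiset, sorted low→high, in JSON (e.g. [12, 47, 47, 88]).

[1,2,2,3,4,4,6,6,7,8,8,9,9,9,9,9,9,10,10,11,12,13,15,15,16,24,30]

Site scan:
  OquII GAGCG/5: at [51, 64, 154] ⇒ [56, 69, 159]
  AzqX CTAGCTA/6: at [1, 10, 29, 37, 212, 244] ⇒ [7, 16, 35, 43, 218, 250]
  HnxIX GAGTGATA/1: at [18, 56, 74, 93, 102, 115, 133, 193] ⇒ [19, 57, 75, 94, 103, 116, 134, 194]
  WciIV GAAG/1: at [83, 111, 124, 148, 160, 164, 179, 185, 219] ⇒ [84, 112, 125, 149, 161, 165, 180, 186, 220]

Pooled cuts: [7, 16, 19, 35, 43, 56, 57, 69, 75, 84, 94, 103, 112, 116, 125, 134, 149, 159, 161, 165, 180, 186, 194, 218, 220, 250]

Fragments:
  [0,7): 7 bp
  [7,16): 9 bp
  [16,19): 3 bp
  [19,35): 16 bp
  [35,43): 8 bp
  [43,56): 13 bp
  [56,57): 1 bp
  [57,69): 12 bp
  [69,75): 6 bp
  [75,84): 9 bp
  [84,94): 10 bp
  [94,103): 9 bp
  [103,112): 9 bp
  [112,116): 4 bp
  [116,125): 9 bp
  [125,134): 9 bp
  [134,149): 15 bp
  [149,159): 10 bp
  [159,161): 2 bp
  [161,165): 4 bp
  [165,180): 15 bp
  [180,186): 6 bp
  [186,194): 8 bp
  [194,218): 24 bp
  [218,220): 2 bp
  [220,250): 30 bp
  [250,261): 11 bp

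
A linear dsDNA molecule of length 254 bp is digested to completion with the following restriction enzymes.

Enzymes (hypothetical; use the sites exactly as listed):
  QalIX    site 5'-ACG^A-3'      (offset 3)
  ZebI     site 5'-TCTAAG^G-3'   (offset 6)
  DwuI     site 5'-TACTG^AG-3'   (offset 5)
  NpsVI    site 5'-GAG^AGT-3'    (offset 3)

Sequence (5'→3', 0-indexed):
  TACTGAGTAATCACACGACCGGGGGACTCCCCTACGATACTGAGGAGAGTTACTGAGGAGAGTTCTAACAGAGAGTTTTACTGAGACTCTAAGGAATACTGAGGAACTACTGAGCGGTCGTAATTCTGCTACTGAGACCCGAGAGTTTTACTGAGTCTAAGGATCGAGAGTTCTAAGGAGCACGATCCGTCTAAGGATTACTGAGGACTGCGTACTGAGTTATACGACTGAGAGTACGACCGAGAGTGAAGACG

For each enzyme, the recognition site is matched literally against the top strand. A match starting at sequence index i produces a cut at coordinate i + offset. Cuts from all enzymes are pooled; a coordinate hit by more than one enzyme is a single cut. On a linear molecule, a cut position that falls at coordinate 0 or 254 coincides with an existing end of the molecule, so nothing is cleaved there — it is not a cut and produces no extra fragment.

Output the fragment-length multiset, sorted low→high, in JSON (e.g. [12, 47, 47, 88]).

[5,5,5,6,6,6,6,7,7,8,8,8,8,9,9,9,10,10,10,10,11,11,12,13,14,19,22]

Per-enzyme occurrences:
  QalIX ACGA/3: at [14, 33, 181, 223, 235] ⇒ [17, 36, 184, 226, 238]
  ZebI TCTAAGG/6: at [87, 155, 171, 189] ⇒ [93, 161, 177, 195]
  DwuI TACTGAG/5: at [0, 37, 50, 78, 96, 107, 129, 148, 198, 212] ⇒ [5, 42, 55, 83, 101, 112, 134, 153, 203, 217]
  NpsVI GAGAGT/3: at [44, 57, 70, 140, 165, 229, 241] ⇒ [47, 60, 73, 143, 168, 232, 244]

Pooled cuts: [5, 17, 36, 42, 47, 55, 60, 73, 83, 93, 101, 112, 134, 143, 153, 161, 168, 177, 184, 195, 203, 217, 226, 232, 238, 244]

Fragments:
  [0,5): 5 bp
  [5,17): 12 bp
  [17,36): 19 bp
  [36,42): 6 bp
  [42,47): 5 bp
  [47,55): 8 bp
  [55,60): 5 bp
  [60,73): 13 bp
  [73,83): 10 bp
  [83,93): 10 bp
  [93,101): 8 bp
  [101,112): 11 bp
  [112,134): 22 bp
  [134,143): 9 bp
  [143,153): 10 bp
  [153,161): 8 bp
  [161,168): 7 bp
  [168,177): 9 bp
  [177,184): 7 bp
  [184,195): 11 bp
  [195,203): 8 bp
  [203,217): 14 bp
  [217,226): 9 bp
  [226,232): 6 bp
  [232,238): 6 bp
  [238,244): 6 bp
  [244,254): 10 bp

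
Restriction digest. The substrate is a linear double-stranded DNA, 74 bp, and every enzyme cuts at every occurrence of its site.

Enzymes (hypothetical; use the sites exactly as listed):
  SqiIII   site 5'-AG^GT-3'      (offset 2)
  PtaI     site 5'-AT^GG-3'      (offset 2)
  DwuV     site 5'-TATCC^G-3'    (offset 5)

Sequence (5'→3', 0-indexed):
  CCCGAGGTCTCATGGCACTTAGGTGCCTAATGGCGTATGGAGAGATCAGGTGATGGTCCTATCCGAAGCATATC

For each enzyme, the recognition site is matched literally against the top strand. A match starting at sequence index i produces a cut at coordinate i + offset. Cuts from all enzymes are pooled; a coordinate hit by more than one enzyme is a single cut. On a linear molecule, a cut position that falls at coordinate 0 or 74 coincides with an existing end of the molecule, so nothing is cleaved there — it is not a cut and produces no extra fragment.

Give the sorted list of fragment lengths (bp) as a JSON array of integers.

Per-enzyme occurrences:
  SqiIII (AGGT, off=2): starts [4, 20, 47] → cuts [6, 22, 49]
  PtaI (ATGG, off=2): starts [11, 29, 36, 52] → cuts [13, 31, 38, 54]
  DwuV (TATCCG, off=5): starts [59] → cuts [64]

All cut coordinates (distinct, sorted): [6, 13, 22, 31, 38, 49, 54, 64]

Fragments:
  [0,6): 6 bp
  [6,13): 7 bp
  [13,22): 9 bp
  [22,31): 9 bp
  [31,38): 7 bp
  [38,49): 11 bp
  [49,54): 5 bp
  [54,64): 10 bp
  [64,74): 10 bp

[5,6,7,7,9,9,10,10,11]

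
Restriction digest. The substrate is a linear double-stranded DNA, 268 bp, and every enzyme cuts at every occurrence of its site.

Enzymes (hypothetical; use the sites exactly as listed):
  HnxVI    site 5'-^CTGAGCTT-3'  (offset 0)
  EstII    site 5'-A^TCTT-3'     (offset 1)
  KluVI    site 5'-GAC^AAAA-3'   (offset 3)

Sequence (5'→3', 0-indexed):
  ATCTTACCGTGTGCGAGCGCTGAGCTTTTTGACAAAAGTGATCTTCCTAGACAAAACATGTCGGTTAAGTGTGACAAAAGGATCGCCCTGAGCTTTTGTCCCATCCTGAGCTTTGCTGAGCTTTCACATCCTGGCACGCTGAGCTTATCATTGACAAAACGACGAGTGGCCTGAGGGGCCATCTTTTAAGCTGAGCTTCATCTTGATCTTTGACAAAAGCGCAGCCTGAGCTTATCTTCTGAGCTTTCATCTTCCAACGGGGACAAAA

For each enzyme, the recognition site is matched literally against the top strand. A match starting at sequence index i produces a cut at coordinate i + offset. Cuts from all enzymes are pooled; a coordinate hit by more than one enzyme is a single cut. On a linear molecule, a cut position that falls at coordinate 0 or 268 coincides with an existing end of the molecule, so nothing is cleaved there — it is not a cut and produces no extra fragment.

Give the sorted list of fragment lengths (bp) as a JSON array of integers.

[1,4,4,6,8,8,9,9,10,10,11,11,11,12,14,15,17,18,18,23,23,26]

Per-enzyme occurrences:
  HnxVI CTGAGCTT/0: at [19, 87, 105, 115, 138, 190, 225, 238] ⇒ [19, 87, 105, 115, 138, 190, 225, 238]
  EstII ATCTT/1: at [0, 40, 180, 199, 205, 233, 248] ⇒ [1, 41, 181, 200, 206, 234, 249]
  KluVI GACAAAA/3: at [30, 49, 72, 152, 211, 261] ⇒ [33, 52, 75, 155, 214, 264]

All cut coordinates (distinct, sorted): [1, 19, 33, 41, 52, 75, 87, 105, 115, 138, 155, 181, 190, 200, 206, 214, 225, 234, 238, 249, 264]

Fragments:
  [0,1): 1 bp
  [1,19): 18 bp
  [19,33): 14 bp
  [33,41): 8 bp
  [41,52): 11 bp
  [52,75): 23 bp
  [75,87): 12 bp
  [87,105): 18 bp
  [105,115): 10 bp
  [115,138): 23 bp
  [138,155): 17 bp
  [155,181): 26 bp
  [181,190): 9 bp
  [190,200): 10 bp
  [200,206): 6 bp
  [206,214): 8 bp
  [214,225): 11 bp
  [225,234): 9 bp
  [234,238): 4 bp
  [238,249): 11 bp
  [249,264): 15 bp
  [264,268): 4 bp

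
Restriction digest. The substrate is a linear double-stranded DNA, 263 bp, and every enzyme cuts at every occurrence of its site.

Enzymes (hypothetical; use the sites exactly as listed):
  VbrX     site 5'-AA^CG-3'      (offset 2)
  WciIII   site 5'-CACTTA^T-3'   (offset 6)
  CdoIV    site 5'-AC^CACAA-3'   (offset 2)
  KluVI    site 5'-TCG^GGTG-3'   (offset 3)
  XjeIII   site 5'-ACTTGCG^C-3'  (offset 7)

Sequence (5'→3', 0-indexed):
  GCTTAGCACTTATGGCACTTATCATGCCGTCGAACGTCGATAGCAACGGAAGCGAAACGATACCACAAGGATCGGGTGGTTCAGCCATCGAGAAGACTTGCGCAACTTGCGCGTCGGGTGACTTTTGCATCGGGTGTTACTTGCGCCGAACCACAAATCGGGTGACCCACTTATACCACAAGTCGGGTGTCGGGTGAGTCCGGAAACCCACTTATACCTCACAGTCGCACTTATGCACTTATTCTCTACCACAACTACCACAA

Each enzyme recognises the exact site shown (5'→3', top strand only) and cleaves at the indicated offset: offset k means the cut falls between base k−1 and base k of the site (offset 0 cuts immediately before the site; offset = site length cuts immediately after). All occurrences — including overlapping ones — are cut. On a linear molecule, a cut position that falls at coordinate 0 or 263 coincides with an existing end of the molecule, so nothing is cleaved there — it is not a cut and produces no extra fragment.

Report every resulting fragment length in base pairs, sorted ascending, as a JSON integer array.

Site scan:
  VbrX (AACG, off=2): starts [32, 44, 55] → cuts [34, 46, 57]
  WciIII (CACTTAT, off=6): starts [6, 15, 167, 208, 227, 235] → cuts [12, 21, 173, 214, 233, 241]
  CdoIV (ACCACAA, off=2): starts [61, 149, 174, 247, 256] → cuts [63, 151, 176, 249, 258]
  KluVI (TCGGGTG, off=3): starts [71, 113, 129, 157, 182, 189] → cuts [74, 116, 132, 160, 185, 192]
  XjeIII (ACTTGCGC, off=7): starts [95, 104, 138] → cuts [102, 111, 145]

All cut coordinates (distinct, sorted): [12, 21, 34, 46, 57, 63, 74, 102, 111, 116, 132, 145, 151, 160, 173, 176, 185, 192, 214, 233, 241, 249, 258]

Fragments:
  [0,12): 12 bp
  [12,21): 9 bp
  [21,34): 13 bp
  [34,46): 12 bp
  [46,57): 11 bp
  [57,63): 6 bp
  [63,74): 11 bp
  [74,102): 28 bp
  [102,111): 9 bp
  [111,116): 5 bp
  [116,132): 16 bp
  [132,145): 13 bp
  [145,151): 6 bp
  [151,160): 9 bp
  [160,173): 13 bp
  [173,176): 3 bp
  [176,185): 9 bp
  [185,192): 7 bp
  [192,214): 22 bp
  [214,233): 19 bp
  [233,241): 8 bp
  [241,249): 8 bp
  [249,258): 9 bp
  [258,263): 5 bp

[3,5,5,6,6,7,8,8,9,9,9,9,9,11,11,12,12,13,13,13,16,19,22,28]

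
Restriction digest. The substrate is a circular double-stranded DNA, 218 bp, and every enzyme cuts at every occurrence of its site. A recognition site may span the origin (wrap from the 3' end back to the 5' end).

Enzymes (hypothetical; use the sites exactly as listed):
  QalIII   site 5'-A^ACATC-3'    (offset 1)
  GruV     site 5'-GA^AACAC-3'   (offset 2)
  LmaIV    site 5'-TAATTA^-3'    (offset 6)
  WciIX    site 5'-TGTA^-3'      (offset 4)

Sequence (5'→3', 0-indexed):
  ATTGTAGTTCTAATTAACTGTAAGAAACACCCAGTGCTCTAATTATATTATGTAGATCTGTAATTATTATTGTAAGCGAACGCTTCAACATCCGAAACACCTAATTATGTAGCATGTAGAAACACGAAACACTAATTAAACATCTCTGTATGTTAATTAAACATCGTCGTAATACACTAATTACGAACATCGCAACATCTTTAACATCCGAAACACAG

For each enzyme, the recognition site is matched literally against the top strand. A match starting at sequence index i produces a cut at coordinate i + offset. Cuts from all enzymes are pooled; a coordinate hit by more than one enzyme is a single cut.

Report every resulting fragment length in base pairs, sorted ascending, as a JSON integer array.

[1,1,2,3,3,4,4,6,7,7,8,8,8,8,8,9,9,9,10,11,11,12,13,13,20,23]

Site scan:
  QalIII (AACATC, off=1): starts [86, 138, 159, 185, 193, 202] → cuts [87, 139, 160, 186, 194, 203]
  GruV (GAAACAC, off=2): starts [23, 93, 118, 125, 209] → cuts [25, 95, 120, 127, 211]
  LmaIV (TAATTA, off=6): starts [10, 39, 60, 101, 132, 153, 177] → cuts [16, 45, 66, 107, 138, 159, 183]
  WciIX (TGTA, off=4): starts [2, 18, 50, 58, 70, 107, 114, 146] → cuts [6, 22, 54, 62, 74, 111, 118, 150]

All cut coordinates (distinct, sorted): [6, 16, 22, 25, 45, 54, 62, 66, 74, 87, 95, 107, 111, 118, 120, 127, 138, 139, 150, 159, 160, 183, 186, 194, 203, 211]

Fragments:
  6→16: 10 bp
  16→22: 6 bp
  22→25: 3 bp
  25→45: 20 bp
  45→54: 9 bp
  54→62: 8 bp
  62→66: 4 bp
  66→74: 8 bp
  74→87: 13 bp
  87→95: 8 bp
  95→107: 12 bp
  107→111: 4 bp
  111→118: 7 bp
  118→120: 2 bp
  120→127: 7 bp
  127→138: 11 bp
  138→139: 1 bp
  139→150: 11 bp
  150→159: 9 bp
  159→160: 1 bp
  160→183: 23 bp
  183→186: 3 bp
  186→194: 8 bp
  194→203: 9 bp
  203→211: 8 bp
  211→6 (wrap): 218-211+6 = 13 bp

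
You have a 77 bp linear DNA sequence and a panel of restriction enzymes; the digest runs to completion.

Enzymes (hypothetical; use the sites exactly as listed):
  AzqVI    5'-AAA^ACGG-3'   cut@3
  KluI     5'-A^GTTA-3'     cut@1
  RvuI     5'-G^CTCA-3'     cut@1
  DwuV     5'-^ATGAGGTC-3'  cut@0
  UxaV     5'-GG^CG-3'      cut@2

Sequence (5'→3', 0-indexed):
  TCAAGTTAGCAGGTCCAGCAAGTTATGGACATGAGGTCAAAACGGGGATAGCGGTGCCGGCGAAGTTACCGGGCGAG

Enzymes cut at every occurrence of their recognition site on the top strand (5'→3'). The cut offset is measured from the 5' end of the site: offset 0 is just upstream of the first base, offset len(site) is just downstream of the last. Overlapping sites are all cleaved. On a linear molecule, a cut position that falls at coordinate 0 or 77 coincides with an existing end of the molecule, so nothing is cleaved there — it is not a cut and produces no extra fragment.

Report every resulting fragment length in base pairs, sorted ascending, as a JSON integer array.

[4,4,4,9,9,11,17,19]

Site scan:
  AzqVI AAAACGG/3: at [38] ⇒ [41]
  KluI AGTTA/1: at [3, 20, 63] ⇒ [4, 21, 64]
  RvuI (GCTCA, off=1): no sites
  DwuV ATGAGGTC/0: at [30] ⇒ [30]
  UxaV GGCG/2: at [58, 71] ⇒ [60, 73]

All cut coordinates (distinct, sorted): [4, 21, 30, 41, 60, 64, 73]

Fragments:
  [0,4): 4 bp
  [4,21): 17 bp
  [21,30): 9 bp
  [30,41): 11 bp
  [41,60): 19 bp
  [60,64): 4 bp
  [64,73): 9 bp
  [73,77): 4 bp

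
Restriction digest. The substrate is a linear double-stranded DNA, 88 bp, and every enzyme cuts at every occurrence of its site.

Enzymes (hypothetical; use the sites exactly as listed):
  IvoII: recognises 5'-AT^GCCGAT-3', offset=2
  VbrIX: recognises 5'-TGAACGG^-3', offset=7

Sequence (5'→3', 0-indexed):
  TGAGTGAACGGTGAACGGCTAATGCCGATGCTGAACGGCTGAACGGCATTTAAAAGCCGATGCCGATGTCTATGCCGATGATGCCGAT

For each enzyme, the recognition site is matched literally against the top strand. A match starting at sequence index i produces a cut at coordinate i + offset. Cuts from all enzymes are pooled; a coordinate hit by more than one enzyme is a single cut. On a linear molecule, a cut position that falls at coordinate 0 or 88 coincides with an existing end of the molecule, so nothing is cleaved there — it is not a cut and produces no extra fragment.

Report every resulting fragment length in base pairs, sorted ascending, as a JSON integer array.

[5,6,7,8,9,11,12,15,15]

Site scan:
  IvoII (ATGCCGAT, off=2): starts [21, 59, 71, 80] → cuts [23, 61, 73, 82]
  VbrIX (TGAACGG, off=7): starts [4, 11, 31, 39] → cuts [11, 18, 38, 46]

All cut coordinates (distinct, sorted): [11, 18, 23, 38, 46, 61, 73, 82]

Fragment lengths:
  [0,11): 11 bp
  [11,18): 7 bp
  [18,23): 5 bp
  [23,38): 15 bp
  [38,46): 8 bp
  [46,61): 15 bp
  [61,73): 12 bp
  [73,82): 9 bp
  [82,88): 6 bp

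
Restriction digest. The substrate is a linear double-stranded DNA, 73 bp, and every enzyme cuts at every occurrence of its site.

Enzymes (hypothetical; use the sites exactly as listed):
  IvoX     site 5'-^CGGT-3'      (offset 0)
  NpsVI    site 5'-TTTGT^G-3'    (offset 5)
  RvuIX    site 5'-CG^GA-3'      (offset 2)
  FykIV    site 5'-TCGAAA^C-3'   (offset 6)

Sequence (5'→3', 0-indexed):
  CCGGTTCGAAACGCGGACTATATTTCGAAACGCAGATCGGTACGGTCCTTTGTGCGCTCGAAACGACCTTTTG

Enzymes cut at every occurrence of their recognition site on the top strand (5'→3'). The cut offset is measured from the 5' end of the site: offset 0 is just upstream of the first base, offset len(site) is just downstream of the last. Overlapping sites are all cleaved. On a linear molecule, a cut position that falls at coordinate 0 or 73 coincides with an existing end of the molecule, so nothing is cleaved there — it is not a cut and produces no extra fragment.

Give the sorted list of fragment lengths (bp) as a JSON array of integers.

Per-enzyme occurrences:
  IvoX CGGT/0: at [1, 37, 42] ⇒ [1, 37, 42]
  NpsVI TTTGTG/5: at [48] ⇒ [53]
  RvuIX CGGA/2: at [13] ⇒ [15]
  FykIV TCGAAAC/6: at [5, 24, 57] ⇒ [11, 30, 63]

All cut coordinates (distinct, sorted): [1, 11, 15, 30, 37, 42, 53, 63]

Fragment lengths:
  [0,1): 1 bp
  [1,11): 10 bp
  [11,15): 4 bp
  [15,30): 15 bp
  [30,37): 7 bp
  [37,42): 5 bp
  [42,53): 11 bp
  [53,63): 10 bp
  [63,73): 10 bp

[1,4,5,7,10,10,10,11,15]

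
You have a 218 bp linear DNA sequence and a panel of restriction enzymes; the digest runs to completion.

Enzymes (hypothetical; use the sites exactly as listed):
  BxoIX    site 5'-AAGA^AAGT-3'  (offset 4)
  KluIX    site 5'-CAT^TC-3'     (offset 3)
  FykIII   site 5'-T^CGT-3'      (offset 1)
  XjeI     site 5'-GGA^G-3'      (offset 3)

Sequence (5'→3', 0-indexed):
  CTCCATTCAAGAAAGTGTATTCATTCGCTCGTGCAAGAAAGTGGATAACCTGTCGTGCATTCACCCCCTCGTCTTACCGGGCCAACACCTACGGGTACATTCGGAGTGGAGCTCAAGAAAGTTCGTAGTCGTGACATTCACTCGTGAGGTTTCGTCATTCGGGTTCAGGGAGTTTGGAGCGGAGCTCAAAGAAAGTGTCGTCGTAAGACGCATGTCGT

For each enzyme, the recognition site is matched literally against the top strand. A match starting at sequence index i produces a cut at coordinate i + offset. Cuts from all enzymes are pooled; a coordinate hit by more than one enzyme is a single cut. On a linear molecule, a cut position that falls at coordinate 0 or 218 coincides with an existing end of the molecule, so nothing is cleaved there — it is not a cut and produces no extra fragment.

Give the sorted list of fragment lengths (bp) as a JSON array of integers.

Scan for sites:
  BxoIX (AAGAAAGT, off=4): starts [8, 34, 114, 188] → cuts [12, 38, 118, 192]
  KluIX (CATTC, off=3): starts [3, 21, 57, 97, 134, 155] → cuts [6, 24, 60, 100, 137, 158]
  FykIII (TCGT, off=1): starts [28, 52, 68, 122, 128, 141, 151, 197, 200, 214] → cuts [29, 53, 69, 123, 129, 142, 152, 198, 201, 215]
  XjeI (GGAG, off=3): starts [102, 107, 168, 175, 180] → cuts [105, 110, 171, 178, 183]

Pooled cuts: [6, 12, 24, 29, 38, 53, 60, 69, 100, 105, 110, 118, 123, 129, 137, 142, 152, 158, 171, 178, 183, 192, 198, 201, 215]

Fragment lengths:
  [0,6): 6 bp
  [6,12): 6 bp
  [12,24): 12 bp
  [24,29): 5 bp
  [29,38): 9 bp
  [38,53): 15 bp
  [53,60): 7 bp
  [60,69): 9 bp
  [69,100): 31 bp
  [100,105): 5 bp
  [105,110): 5 bp
  [110,118): 8 bp
  [118,123): 5 bp
  [123,129): 6 bp
  [129,137): 8 bp
  [137,142): 5 bp
  [142,152): 10 bp
  [152,158): 6 bp
  [158,171): 13 bp
  [171,178): 7 bp
  [178,183): 5 bp
  [183,192): 9 bp
  [192,198): 6 bp
  [198,201): 3 bp
  [201,215): 14 bp
  [215,218): 3 bp

[3,3,5,5,5,5,5,5,6,6,6,6,6,7,7,8,8,9,9,9,10,12,13,14,15,31]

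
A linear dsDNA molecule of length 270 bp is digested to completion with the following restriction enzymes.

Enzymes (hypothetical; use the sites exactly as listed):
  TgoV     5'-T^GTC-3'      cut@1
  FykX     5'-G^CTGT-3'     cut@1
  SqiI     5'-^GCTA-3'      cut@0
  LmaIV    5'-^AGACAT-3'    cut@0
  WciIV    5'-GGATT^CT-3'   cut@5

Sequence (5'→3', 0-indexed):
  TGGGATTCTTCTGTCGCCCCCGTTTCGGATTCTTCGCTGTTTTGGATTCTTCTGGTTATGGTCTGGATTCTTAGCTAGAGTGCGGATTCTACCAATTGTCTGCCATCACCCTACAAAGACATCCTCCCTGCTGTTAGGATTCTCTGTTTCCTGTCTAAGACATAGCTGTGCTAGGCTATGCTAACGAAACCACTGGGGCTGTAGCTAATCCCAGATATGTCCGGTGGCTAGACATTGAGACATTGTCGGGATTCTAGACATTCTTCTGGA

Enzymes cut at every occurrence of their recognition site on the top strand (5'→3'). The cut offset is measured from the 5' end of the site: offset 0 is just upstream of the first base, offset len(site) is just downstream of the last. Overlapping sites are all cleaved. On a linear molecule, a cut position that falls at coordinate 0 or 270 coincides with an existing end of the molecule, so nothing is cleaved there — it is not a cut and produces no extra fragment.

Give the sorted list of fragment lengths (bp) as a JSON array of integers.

Per-enzyme occurrences:
  TgoV TGTC/1: at [11, 96, 151, 217, 243] ⇒ [12, 97, 152, 218, 244]
  FykX GCTGT/1: at [35, 129, 164, 197] ⇒ [36, 130, 165, 198]
  SqiI GCTA/0: at [73, 169, 174, 179, 203, 226] ⇒ [73, 169, 174, 179, 203, 226]
  LmaIV AGACAT/0: at [116, 157, 229, 237, 255] ⇒ [116, 157, 229, 237, 255]
  WciIV GGATTCT/5: at [2, 26, 43, 64, 83, 136, 248] ⇒ [7, 31, 48, 69, 88, 141, 253]

All cut coordinates (distinct, sorted): [7, 12, 31, 36, 48, 69, 73, 88, 97, 116, 130, 141, 152, 157, 165, 169, 174, 179, 198, 203, 218, 226, 229, 237, 244, 253, 255]

Fragments:
  [0,7): 7 bp
  [7,12): 5 bp
  [12,31): 19 bp
  [31,36): 5 bp
  [36,48): 12 bp
  [48,69): 21 bp
  [69,73): 4 bp
  [73,88): 15 bp
  [88,97): 9 bp
  [97,116): 19 bp
  [116,130): 14 bp
  [130,141): 11 bp
  [141,152): 11 bp
  [152,157): 5 bp
  [157,165): 8 bp
  [165,169): 4 bp
  [169,174): 5 bp
  [174,179): 5 bp
  [179,198): 19 bp
  [198,203): 5 bp
  [203,218): 15 bp
  [218,226): 8 bp
  [226,229): 3 bp
  [229,237): 8 bp
  [237,244): 7 bp
  [244,253): 9 bp
  [253,255): 2 bp
  [255,270): 15 bp

[2,3,4,4,5,5,5,5,5,5,7,7,8,8,8,9,9,11,11,12,14,15,15,15,19,19,19,21]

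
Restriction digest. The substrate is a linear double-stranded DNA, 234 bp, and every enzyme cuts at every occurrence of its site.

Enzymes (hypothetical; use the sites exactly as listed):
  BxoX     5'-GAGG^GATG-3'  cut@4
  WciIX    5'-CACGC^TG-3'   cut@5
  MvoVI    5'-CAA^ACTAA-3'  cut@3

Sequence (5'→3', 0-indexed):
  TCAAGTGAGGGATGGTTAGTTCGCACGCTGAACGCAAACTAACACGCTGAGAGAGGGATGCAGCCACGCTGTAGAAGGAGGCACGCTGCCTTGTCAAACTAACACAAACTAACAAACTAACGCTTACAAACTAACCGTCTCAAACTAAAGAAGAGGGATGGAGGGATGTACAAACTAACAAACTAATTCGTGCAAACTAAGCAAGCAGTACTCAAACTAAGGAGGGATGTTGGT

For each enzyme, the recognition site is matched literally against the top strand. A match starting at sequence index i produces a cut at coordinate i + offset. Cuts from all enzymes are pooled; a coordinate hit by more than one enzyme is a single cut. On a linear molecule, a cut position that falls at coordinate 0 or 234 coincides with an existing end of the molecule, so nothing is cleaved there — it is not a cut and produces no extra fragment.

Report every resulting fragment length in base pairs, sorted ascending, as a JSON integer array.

[8,8,8,9,9,9,9,10,10,10,10,11,13,13,14,14,14,17,18,20]

Scan for sites:
  BxoX GAGGGATG/4: at [6, 52, 152, 160, 221] ⇒ [10, 56, 156, 164, 225]
  WciIX CACGCTG/5: at [23, 42, 64, 81] ⇒ [28, 47, 69, 86]
  MvoVI CAAACTAA/3: at [34, 94, 104, 112, 126, 140, 170, 178, 192, 212] ⇒ [37, 97, 107, 115, 129, 143, 173, 181, 195, 215]

All cut coordinates (distinct, sorted): [10, 28, 37, 47, 56, 69, 86, 97, 107, 115, 129, 143, 156, 164, 173, 181, 195, 215, 225]

Fragments:
  [0,10): 10 bp
  [10,28): 18 bp
  [28,37): 9 bp
  [37,47): 10 bp
  [47,56): 9 bp
  [56,69): 13 bp
  [69,86): 17 bp
  [86,97): 11 bp
  [97,107): 10 bp
  [107,115): 8 bp
  [115,129): 14 bp
  [129,143): 14 bp
  [143,156): 13 bp
  [156,164): 8 bp
  [164,173): 9 bp
  [173,181): 8 bp
  [181,195): 14 bp
  [195,215): 20 bp
  [215,225): 10 bp
  [225,234): 9 bp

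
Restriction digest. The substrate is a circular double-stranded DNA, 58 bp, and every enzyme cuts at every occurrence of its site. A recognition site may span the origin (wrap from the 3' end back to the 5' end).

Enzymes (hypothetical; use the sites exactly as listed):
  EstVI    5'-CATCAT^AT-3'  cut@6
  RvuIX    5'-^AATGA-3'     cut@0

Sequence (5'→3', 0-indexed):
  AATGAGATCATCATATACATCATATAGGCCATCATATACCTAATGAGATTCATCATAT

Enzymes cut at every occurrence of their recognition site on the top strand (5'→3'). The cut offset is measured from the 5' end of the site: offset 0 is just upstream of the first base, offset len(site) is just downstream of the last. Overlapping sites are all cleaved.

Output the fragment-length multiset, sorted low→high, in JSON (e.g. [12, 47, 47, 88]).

[2,6,9,12,14,15]

Site scan:
  EstVI CATCATAT/6: at [8, 17, 29, 50] ⇒ [14, 23, 35, 56]
  RvuIX AATGA/0: at [0, 41] ⇒ [0, 41]

Pooled cuts: [0, 14, 23, 35, 41, 56]

Fragments:
  0→14: 14 bp
  14→23: 9 bp
  23→35: 12 bp
  35→41: 6 bp
  41→56: 15 bp
  56→0 (wrap): 58-56+0 = 2 bp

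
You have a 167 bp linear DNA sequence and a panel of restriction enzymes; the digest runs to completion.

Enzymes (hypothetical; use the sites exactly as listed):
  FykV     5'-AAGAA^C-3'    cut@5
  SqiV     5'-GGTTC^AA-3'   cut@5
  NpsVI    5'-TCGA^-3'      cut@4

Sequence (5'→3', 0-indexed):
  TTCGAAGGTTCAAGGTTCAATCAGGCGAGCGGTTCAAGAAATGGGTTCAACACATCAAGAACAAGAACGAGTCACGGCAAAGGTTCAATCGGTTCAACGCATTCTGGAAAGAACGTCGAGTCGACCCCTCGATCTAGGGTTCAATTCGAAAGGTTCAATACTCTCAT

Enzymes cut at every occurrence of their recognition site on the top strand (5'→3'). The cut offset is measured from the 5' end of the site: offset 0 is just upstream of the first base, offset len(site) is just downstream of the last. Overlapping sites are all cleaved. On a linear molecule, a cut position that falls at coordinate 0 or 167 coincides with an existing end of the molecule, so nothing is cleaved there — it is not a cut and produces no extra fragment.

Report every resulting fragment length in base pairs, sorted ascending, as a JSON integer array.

[5,5,6,6,6,7,7,7,8,9,10,11,13,13,17,18,19]

Per-enzyme occurrences:
  FykV (AAGAAC, off=5): starts [56, 62, 108] → cuts [61, 67, 113]
  SqiV (GGTTCAA, off=5): starts [6, 13, 30, 43, 81, 90, 137, 151] → cuts [11, 18, 35, 48, 86, 95, 142, 156]
  NpsVI (TCGA, off=4): starts [1, 115, 120, 128, 145] → cuts [5, 119, 124, 132, 149]

All cut coordinates (distinct, sorted): [5, 11, 18, 35, 48, 61, 67, 86, 95, 113, 119, 124, 132, 142, 149, 156]

Fragment lengths:
  [0,5): 5 bp
  [5,11): 6 bp
  [11,18): 7 bp
  [18,35): 17 bp
  [35,48): 13 bp
  [48,61): 13 bp
  [61,67): 6 bp
  [67,86): 19 bp
  [86,95): 9 bp
  [95,113): 18 bp
  [113,119): 6 bp
  [119,124): 5 bp
  [124,132): 8 bp
  [132,142): 10 bp
  [142,149): 7 bp
  [149,156): 7 bp
  [156,167): 11 bp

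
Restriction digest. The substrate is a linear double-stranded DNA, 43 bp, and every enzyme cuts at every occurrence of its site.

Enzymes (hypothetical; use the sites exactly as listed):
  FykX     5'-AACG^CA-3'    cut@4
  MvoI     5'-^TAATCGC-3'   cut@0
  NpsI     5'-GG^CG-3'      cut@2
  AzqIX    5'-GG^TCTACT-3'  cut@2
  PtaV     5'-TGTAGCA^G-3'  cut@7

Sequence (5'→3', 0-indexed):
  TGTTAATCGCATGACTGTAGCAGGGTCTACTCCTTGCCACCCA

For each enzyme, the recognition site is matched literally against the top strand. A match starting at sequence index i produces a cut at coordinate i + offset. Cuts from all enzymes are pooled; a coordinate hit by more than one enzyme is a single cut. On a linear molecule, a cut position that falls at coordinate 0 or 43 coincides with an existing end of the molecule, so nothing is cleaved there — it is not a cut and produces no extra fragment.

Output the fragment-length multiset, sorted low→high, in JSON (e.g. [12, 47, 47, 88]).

[3,3,18,19]

Scan for sites:
  FykX (AACGCA, off=4): no sites
  MvoI (TAATCGC, off=0): starts [3] → cuts [3]
  NpsI (GGCG, off=2): no sites
  AzqIX (GGTCTACT, off=2): starts [23] → cuts [25]
  PtaV (TGTAGCAG, off=7): starts [15] → cuts [22]

All cut coordinates (distinct, sorted): [3, 22, 25]

Fragment lengths:
  [0,3): 3 bp
  [3,22): 19 bp
  [22,25): 3 bp
  [25,43): 18 bp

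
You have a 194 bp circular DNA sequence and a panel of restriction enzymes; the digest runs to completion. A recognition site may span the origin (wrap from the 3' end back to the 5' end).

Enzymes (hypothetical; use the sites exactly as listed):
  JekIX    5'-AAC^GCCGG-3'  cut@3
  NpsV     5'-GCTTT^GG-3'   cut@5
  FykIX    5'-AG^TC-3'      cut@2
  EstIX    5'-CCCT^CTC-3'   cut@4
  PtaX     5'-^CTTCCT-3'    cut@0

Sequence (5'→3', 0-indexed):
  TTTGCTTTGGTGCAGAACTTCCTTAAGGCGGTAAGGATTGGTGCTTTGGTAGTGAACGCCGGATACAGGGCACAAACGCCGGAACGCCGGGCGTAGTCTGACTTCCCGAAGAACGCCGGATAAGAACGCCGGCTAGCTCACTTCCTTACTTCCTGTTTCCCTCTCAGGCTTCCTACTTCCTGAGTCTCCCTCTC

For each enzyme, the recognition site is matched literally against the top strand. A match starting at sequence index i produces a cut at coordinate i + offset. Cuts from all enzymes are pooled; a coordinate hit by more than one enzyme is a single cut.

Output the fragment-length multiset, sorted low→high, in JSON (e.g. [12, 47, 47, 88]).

Site scan:
  JekIX AACGCCGG/3: at [54, 74, 82, 111, 124] ⇒ [57, 77, 85, 114, 127]
  NpsV GCTTTGG/5: at [3, 42] ⇒ [8, 47]
  FykIX AGTC/2: at [94, 182] ⇒ [96, 184]
  EstIX CCCTCTC/4: at [158, 187] ⇒ [162, 191]
  PtaX CTTCCT/0: at [17, 140, 148, 168, 175] ⇒ [17, 140, 148, 168, 175]

Pooled cuts: [8, 17, 47, 57, 77, 85, 96, 114, 127, 140, 148, 162, 168, 175, 184, 191]

Fragments:
  8→17: 9 bp
  17→47: 30 bp
  47→57: 10 bp
  57→77: 20 bp
  77→85: 8 bp
  85→96: 11 bp
  96→114: 18 bp
  114→127: 13 bp
  127→140: 13 bp
  140→148: 8 bp
  148→162: 14 bp
  162→168: 6 bp
  168→175: 7 bp
  175→184: 9 bp
  184→191: 7 bp
  191→8 (wrap): 194-191+8 = 11 bp

[6,7,7,8,8,9,9,10,11,11,13,13,14,18,20,30]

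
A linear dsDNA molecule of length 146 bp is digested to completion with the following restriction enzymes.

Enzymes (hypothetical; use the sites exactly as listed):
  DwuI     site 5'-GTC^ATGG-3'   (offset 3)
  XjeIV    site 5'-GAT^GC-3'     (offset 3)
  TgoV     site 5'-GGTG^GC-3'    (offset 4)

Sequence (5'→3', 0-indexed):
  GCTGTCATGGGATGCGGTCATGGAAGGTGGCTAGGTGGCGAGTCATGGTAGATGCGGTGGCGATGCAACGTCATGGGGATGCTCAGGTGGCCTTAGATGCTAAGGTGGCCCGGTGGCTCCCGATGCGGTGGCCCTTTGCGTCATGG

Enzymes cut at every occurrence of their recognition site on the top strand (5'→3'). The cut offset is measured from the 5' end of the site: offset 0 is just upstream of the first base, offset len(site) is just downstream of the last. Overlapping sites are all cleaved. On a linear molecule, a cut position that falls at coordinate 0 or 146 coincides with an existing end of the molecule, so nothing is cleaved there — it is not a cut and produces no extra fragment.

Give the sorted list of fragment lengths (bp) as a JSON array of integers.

Site scan:
  DwuI (GTCATGG, off=3): starts [3, 16, 41, 69, 139] → cuts [6, 19, 44, 72, 142]
  XjeIV (GATGC, off=3): starts [10, 50, 61, 77, 95, 121] → cuts [13, 53, 64, 80, 98, 124]
  TgoV (GGTGGC, off=4): starts [25, 33, 55, 85, 103, 111, 126] → cuts [29, 37, 59, 89, 107, 115, 130]

Pooled cuts: [6, 13, 19, 29, 37, 44, 53, 59, 64, 72, 80, 89, 98, 107, 115, 124, 130, 142]

Fragment lengths:
  [0,6): 6 bp
  [6,13): 7 bp
  [13,19): 6 bp
  [19,29): 10 bp
  [29,37): 8 bp
  [37,44): 7 bp
  [44,53): 9 bp
  [53,59): 6 bp
  [59,64): 5 bp
  [64,72): 8 bp
  [72,80): 8 bp
  [80,89): 9 bp
  [89,98): 9 bp
  [98,107): 9 bp
  [107,115): 8 bp
  [115,124): 9 bp
  [124,130): 6 bp
  [130,142): 12 bp
  [142,146): 4 bp

[4,5,6,6,6,6,7,7,8,8,8,8,9,9,9,9,9,10,12]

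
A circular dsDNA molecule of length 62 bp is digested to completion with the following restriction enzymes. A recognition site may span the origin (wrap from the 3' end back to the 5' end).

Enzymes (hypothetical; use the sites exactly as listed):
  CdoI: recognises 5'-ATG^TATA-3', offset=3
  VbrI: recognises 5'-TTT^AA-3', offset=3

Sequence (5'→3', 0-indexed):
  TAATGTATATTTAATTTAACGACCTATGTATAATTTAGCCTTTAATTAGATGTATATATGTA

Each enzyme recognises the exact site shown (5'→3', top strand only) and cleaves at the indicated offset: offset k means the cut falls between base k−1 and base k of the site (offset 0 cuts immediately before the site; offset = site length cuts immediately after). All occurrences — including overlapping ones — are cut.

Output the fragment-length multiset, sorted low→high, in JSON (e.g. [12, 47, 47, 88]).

[5,7,7,8,9,11,15]

Site scan:
  CdoI ATGTATA/3: at [2, 25, 49, 57] ⇒ [5, 28, 52, 60]
  VbrI TTTAA/3: at [9, 14, 40] ⇒ [12, 17, 43]

All cut coordinates (distinct, sorted): [5, 12, 17, 28, 43, 52, 60]

Fragment lengths:
  5→12: 7 bp
  12→17: 5 bp
  17→28: 11 bp
  28→43: 15 bp
  43→52: 9 bp
  52→60: 8 bp
  60→5 (wrap): 62-60+5 = 7 bp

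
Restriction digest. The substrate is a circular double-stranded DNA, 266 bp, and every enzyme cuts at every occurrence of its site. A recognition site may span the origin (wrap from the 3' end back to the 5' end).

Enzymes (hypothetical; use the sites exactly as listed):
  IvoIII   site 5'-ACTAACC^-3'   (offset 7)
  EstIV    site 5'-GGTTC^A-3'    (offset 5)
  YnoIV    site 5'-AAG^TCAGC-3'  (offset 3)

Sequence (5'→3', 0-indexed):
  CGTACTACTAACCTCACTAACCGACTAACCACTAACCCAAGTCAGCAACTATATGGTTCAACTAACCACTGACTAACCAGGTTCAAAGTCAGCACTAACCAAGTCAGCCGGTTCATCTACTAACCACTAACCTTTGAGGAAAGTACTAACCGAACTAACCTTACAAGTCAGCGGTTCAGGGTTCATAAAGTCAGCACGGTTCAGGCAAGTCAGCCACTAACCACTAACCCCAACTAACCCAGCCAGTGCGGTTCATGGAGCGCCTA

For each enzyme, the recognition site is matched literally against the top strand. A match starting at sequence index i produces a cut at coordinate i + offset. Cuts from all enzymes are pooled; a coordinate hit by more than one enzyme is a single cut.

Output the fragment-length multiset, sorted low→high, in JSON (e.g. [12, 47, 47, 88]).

Scan for sites:
  IvoIII (ACTAACC, off=7): starts [6, 15, 23, 30, 60, 71, 93, 118, 125, 144, 153, 215, 222, 232] → cuts [13, 22, 30, 37, 67, 78, 100, 125, 132, 151, 160, 222, 229, 239]
  EstIV (GGTTCA, off=5): starts [54, 79, 109, 172, 179, 197, 249] → cuts [59, 84, 114, 177, 184, 202, 254]
  YnoIV (AAGTCAGC, off=3): starts [38, 85, 100, 164, 187, 206] → cuts [41, 88, 103, 167, 190, 209]

All cut coordinates (distinct, sorted): [13, 22, 30, 37, 41, 59, 67, 78, 84, 88, 100, 103, 114, 125, 132, 151, 160, 167, 177, 184, 190, 202, 209, 222, 229, 239, 254]

Fragment lengths:
  13→22: 9 bp
  22→30: 8 bp
  30→37: 7 bp
  37→41: 4 bp
  41→59: 18 bp
  59→67: 8 bp
  67→78: 11 bp
  78→84: 6 bp
  84→88: 4 bp
  88→100: 12 bp
  100→103: 3 bp
  103→114: 11 bp
  114→125: 11 bp
  125→132: 7 bp
  132→151: 19 bp
  151→160: 9 bp
  160→167: 7 bp
  167→177: 10 bp
  177→184: 7 bp
  184→190: 6 bp
  190→202: 12 bp
  202→209: 7 bp
  209→222: 13 bp
  222→229: 7 bp
  229→239: 10 bp
  239→254: 15 bp
  254→13 (wrap): 266-254+13 = 25 bp

[3,4,4,6,6,7,7,7,7,7,7,8,8,9,9,10,10,11,11,11,12,12,13,15,18,19,25]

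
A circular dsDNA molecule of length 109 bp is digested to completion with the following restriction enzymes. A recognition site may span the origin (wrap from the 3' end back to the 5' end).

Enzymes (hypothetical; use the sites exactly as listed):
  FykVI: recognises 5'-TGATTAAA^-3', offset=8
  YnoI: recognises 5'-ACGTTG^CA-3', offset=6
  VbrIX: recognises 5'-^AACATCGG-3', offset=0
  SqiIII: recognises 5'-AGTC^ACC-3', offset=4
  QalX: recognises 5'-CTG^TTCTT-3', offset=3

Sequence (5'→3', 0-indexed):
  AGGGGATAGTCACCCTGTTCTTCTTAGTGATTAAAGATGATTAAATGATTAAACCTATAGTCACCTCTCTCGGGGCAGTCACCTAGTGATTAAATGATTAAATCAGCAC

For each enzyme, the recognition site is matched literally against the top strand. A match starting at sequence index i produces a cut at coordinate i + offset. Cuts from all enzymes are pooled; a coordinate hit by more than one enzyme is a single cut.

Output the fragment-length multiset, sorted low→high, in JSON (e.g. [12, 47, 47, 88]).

[6,8,8,9,10,14,18,18,18]

Site scan:
  FykVI TGATTAAA/8: at [27, 37, 45, 86, 94] ⇒ [35, 45, 53, 94, 102]
  YnoI (ACGTTGCA, off=6): no sites
  VbrIX (AACATCGG, off=0): no sites
  SqiIII AGTCACC/4: at [7, 58, 76] ⇒ [11, 62, 80]
  QalX CTGTTCTT/3: at [14] ⇒ [17]

All cut coordinates (distinct, sorted): [11, 17, 35, 45, 53, 62, 80, 94, 102]

Fragment lengths:
  11→17: 6 bp
  17→35: 18 bp
  35→45: 10 bp
  45→53: 8 bp
  53→62: 9 bp
  62→80: 18 bp
  80→94: 14 bp
  94→102: 8 bp
  102→11 (wrap): 109-102+11 = 18 bp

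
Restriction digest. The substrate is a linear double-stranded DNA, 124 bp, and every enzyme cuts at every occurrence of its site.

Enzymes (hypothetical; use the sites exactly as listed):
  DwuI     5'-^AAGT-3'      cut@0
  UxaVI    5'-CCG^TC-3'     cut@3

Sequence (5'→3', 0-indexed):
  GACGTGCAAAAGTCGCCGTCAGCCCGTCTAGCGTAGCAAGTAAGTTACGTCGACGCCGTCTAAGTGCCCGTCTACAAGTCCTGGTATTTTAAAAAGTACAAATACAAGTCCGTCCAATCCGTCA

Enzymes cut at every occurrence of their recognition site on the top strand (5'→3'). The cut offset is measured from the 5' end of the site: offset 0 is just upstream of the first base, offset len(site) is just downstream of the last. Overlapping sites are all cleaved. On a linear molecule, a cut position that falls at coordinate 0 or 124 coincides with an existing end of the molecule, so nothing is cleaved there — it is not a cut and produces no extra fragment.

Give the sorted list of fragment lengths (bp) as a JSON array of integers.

[3,3,4,5,7,8,9,9,9,9,11,12,17,18]

Per-enzyme occurrences:
  DwuI AAGT/0: at [9, 37, 41, 61, 75, 93, 105] ⇒ [9, 37, 41, 61, 75, 93, 105]
  UxaVI CCGTC/3: at [15, 23, 55, 67, 109, 118] ⇒ [18, 26, 58, 70, 112, 121]

Pooled cuts: [9, 18, 26, 37, 41, 58, 61, 70, 75, 93, 105, 112, 121]

Fragments:
  [0,9): 9 bp
  [9,18): 9 bp
  [18,26): 8 bp
  [26,37): 11 bp
  [37,41): 4 bp
  [41,58): 17 bp
  [58,61): 3 bp
  [61,70): 9 bp
  [70,75): 5 bp
  [75,93): 18 bp
  [93,105): 12 bp
  [105,112): 7 bp
  [112,121): 9 bp
  [121,124): 3 bp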